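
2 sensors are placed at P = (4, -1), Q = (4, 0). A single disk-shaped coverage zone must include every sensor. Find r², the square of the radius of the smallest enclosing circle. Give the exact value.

The smallest circle enclosing two points has them as diameter endpoints.
Centre = midpoint = (4, -0.5); r² = |PQ|²/4 = 1/4 = 0.25.

0.25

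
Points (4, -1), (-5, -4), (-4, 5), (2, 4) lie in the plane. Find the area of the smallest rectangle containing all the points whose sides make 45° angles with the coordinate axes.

In coordinates u = x + y, v = x − y the rectangle is axis-aligned; the map (x,y)→(u,v) scales areas by 2.
u-values: 3, -9, 1, 6; range = 6 − (-9) = 15.
v-values: 5, -1, -9, -2; range = 5 − (-9) = 14.
Area = (15 × 14) / 2 = 105.

105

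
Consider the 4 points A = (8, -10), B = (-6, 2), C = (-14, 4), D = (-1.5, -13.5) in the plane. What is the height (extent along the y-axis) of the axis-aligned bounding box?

17.5

max y = 4, min y = -13.5, so height = 17.5.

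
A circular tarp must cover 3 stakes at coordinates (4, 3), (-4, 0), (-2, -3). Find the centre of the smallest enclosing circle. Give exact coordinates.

(0.3, 0.7)

Call the three points A, B, C in the order given.
Side lengths²: AB² = 73, AC² = 72, BC² = 13.
Since AB² = 73 < 72 + 13 = 85, the triangle is acute, so the smallest enclosing circle is the circumcircle.
Circumcentre = (0.3, 0.7), r² = 18.98.
Centre = (0.3, 0.7).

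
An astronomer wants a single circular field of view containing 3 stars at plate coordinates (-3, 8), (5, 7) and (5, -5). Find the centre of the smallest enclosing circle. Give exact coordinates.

(1, 1.5)

Call the three points A, B, C in the order given.
Side lengths²: AB² = 65, AC² = 233, BC² = 144.
Since AC² = 233 ≥ 144 + 65 = 209, the angle opposite AC is not acute, so the smallest enclosing circle has AC as diameter.
Centre = midpoint of AC = (1, 1.5), r² = 233/4 = 58.25.
Centre = (1, 1.5).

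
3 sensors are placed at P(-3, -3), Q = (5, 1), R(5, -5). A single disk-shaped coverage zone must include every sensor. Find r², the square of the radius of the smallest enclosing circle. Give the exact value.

21.25

Side lengths²: PQ² = 80, PR² = 68, QR² = 36.
Since PQ² = 80 < 68 + 36 = 104, the triangle is acute, so the smallest enclosing circle is the circumcircle.
Circumcentre = (1.5, -2), r² = 21.25.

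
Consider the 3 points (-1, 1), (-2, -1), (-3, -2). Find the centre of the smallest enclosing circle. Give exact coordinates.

(-2, -0.5)

Call the three points A, B, C in the order given.
Side lengths²: AB² = 5, AC² = 13, BC² = 2.
Since AC² = 13 ≥ 5 + 2 = 7, the angle opposite AC is not acute, so the smallest enclosing circle has AC as diameter.
Centre = midpoint of AC = (-2, -0.5), r² = 13/4 = 3.25.
Centre = (-2, -0.5).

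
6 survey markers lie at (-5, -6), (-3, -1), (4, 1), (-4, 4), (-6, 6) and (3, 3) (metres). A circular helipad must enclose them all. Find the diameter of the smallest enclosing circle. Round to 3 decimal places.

13.348

A smallest enclosing disk is always determined by at most three of the input points on its boundary.
The minimum enclosing circle is determined by three boundary points: (-5, -6), (4, 1), (-6, 6).
Their circumcentre is (-121/46, 11/46) with r² = 47125/1058.
The farthest remaining point (3, 3) is at distance² 41605/1058 ≤ 47125/1058.
Diameter = 2r = 2√(47125/1058) ≈ 13.348.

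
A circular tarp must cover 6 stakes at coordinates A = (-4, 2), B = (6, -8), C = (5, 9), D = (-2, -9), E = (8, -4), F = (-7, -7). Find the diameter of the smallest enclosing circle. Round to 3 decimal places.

20.185

The minimum enclosing circle of a finite set is fixed by two of the points (as a diameter) or three (as a circumcircle).
The minimum enclosing circle is determined by three boundary points: B, C, F.
Their circumcentre is (1/11, 2/11) with r² = 12325/121.
The farthest remaining point D is at distance² 10730/121 ≤ 12325/121.
Diameter = 2r = 2√(12325/121) ≈ 20.185.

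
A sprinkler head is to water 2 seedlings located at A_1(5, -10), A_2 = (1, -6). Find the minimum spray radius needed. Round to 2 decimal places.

The smallest circle enclosing two points has them as diameter endpoints.
Centre = midpoint = (3, -8); r² = |A_1A_2|²/4 = 32/4 = 8.
r = √8 ≈ 2.83.

2.83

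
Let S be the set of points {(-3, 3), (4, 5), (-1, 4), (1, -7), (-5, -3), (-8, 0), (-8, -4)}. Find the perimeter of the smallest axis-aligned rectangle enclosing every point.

48

Width = max x − min x = 4 − (-8) = 12.
Height = max y − min y = 5 − (-7) = 12.
Perimeter = 2(12 + 12) = 48.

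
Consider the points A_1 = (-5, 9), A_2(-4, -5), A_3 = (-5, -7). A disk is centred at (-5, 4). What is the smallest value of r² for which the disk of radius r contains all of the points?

The required radius is the distance from (-5, 4) to the farthest point.
Squared distances: 25, 82, 121.
Maximum is 121, attained at A_3.

121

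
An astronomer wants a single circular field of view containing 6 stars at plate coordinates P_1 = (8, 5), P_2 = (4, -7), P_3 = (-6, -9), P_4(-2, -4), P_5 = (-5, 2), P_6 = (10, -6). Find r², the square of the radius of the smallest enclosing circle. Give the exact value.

98

The farthest pair is P_1–P_3 with squared distance 392. The circle on this segment as diameter has centre (1, -2) and r² = 392/4 = 98.
Check P_2: distance² to centre = 34 ≤ 98, so it lies inside.
All remaining points lie in this disk, and no smaller disk contains both endpoints, so this is the minimum enclosing circle.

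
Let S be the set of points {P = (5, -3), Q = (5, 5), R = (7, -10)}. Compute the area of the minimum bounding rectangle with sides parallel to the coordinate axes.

30

x ranges over [5, 7], width 2.
y ranges over [-10, 5], height 15.
Area = 2 × 15 = 30.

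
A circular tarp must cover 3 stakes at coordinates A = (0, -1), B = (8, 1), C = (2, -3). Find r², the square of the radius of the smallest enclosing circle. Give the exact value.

Side lengths²: AB² = 68, AC² = 8, BC² = 52.
Since AB² = 68 ≥ 52 + 8 = 60, the angle opposite AB is not acute, so the smallest enclosing circle has AB as diameter.
Centre = midpoint of AB = (4, 0), r² = 68/4 = 17.

17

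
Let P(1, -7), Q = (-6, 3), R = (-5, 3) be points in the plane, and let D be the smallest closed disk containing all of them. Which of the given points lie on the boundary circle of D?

Side lengths²: PQ² = 149, PR² = 136, QR² = 1.
Since PQ² = 149 ≥ 136 + 1 = 137, the angle opposite PQ is not acute, so the smallest enclosing circle has PQ as diameter.
Centre = midpoint of PQ = (-2.5, -2), r² = 149/4 = 37.25.
The points at distance exactly r from the centre are P, Q — 2 points.

P, Q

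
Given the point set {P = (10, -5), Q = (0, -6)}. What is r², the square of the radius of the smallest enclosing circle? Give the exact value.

25.25

The smallest circle enclosing two points has them as diameter endpoints.
Centre = midpoint = (5, -5.5); r² = |PQ|²/4 = 101/4 = 25.25.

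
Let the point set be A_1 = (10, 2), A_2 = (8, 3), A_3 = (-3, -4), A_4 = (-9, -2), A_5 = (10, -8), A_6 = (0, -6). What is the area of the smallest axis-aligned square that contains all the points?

361

The bounding box has width 19 and height 11.
An axis-aligned square enclosing the set must have side ≥ max(width, height).
So the minimum side is max(19, 11) = 19.
Area = 19² = 361.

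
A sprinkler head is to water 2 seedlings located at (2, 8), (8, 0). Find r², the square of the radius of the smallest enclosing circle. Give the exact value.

25

The smallest circle enclosing two points has them as diameter endpoints.
Centre = midpoint = (5, 4); r² = |(2, 8)−(8, 0)|²/4 = 100/4 = 25.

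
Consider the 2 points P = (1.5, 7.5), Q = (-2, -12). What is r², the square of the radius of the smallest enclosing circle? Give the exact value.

The smallest circle enclosing two points has them as diameter endpoints.
Centre = midpoint = (-0.25, -2.25); r² = |PQ|²/4 = 392.5/4 = 98.125.

98.125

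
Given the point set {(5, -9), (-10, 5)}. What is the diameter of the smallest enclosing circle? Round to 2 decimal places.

The smallest circle enclosing two points has them as diameter endpoints.
Centre = midpoint = (-2.5, -2); r² = |(5, -9)−(-10, 5)|²/4 = 421/4 = 105.25.
Diameter = 2r = 2√(105.25) ≈ 20.52.

20.52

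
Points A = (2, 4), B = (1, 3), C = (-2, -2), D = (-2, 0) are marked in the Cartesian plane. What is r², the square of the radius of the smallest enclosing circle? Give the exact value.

By Welzl's lemma the MEC is supported by two points (diametrically opposite) or three points (on a circumcircle).
The farthest pair is A–C with squared distance 52. The circle on this segment as diameter has centre (0, 1) and r² = 52/4 = 13.
Check B: distance² to centre = 5 ≤ 13, so it lies inside.
All remaining points lie in this disk, and no smaller disk contains both endpoints, so this is the minimum enclosing circle.

13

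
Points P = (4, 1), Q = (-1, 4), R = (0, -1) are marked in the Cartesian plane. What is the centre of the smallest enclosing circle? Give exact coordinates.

(12/11, 20/11)

Side lengths²: PQ² = 34, PR² = 20, QR² = 26.
Since PQ² = 34 < 26 + 20 = 46, the triangle is acute, so the smallest enclosing circle is the circumcircle.
Circumcentre = (12/11, 20/11), r² = 1105/121.
Centre = (12/11, 20/11).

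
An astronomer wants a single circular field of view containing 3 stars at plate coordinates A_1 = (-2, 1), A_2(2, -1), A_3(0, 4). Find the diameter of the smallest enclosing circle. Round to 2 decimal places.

Side lengths²: A_1A_2² = 20, A_1A_3² = 13, A_2A_3² = 29.
Since A_2A_3² = 29 < 20 + 13 = 33, the triangle is acute, so the smallest enclosing circle is the circumcircle.
Circumcentre = (0.6875, 1.375), r² = 7.36328125.
Diameter = 2r = 2√(7.36328125) ≈ 5.43.

5.43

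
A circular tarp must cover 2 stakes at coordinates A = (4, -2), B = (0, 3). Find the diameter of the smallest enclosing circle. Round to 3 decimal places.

6.403

The smallest circle enclosing two points has them as diameter endpoints.
Centre = midpoint = (2, 0.5); r² = |AB|²/4 = 41/4 = 10.25.
Diameter = 2r = 2√(10.25) ≈ 6.403.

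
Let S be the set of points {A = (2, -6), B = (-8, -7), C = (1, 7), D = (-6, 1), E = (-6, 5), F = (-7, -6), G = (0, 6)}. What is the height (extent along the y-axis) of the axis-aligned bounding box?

14

max y = 7, min y = -7, so height = 14.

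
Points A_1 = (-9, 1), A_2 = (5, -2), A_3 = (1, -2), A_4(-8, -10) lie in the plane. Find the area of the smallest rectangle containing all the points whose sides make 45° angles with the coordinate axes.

178.5

In coordinates u = x + y, v = x − y the rectangle is axis-aligned; the map (x,y)→(u,v) scales areas by 2.
u-values: -8, 3, -1, -18; range = 3 − (-18) = 21.
v-values: -10, 7, 3, 2; range = 7 − (-10) = 17.
Area = (21 × 17) / 2 = 178.5.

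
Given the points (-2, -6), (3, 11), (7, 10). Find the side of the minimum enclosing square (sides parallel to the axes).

17

The bounding box has width 9 and height 17.
An axis-aligned square enclosing the set must have side ≥ max(width, height).
So the minimum side is max(9, 17) = 17.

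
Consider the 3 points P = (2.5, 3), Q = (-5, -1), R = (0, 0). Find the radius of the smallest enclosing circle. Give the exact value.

4.25

Side lengths²: PQ² = 72.25, PR² = 15.25, QR² = 26.
Since PQ² = 72.25 ≥ 26 + 15.25 = 41.25, the angle opposite PQ is not acute, so the smallest enclosing circle has PQ as diameter.
Centre = midpoint of PQ = (-1.25, 1), r² = 72.25/4 = 18.0625.
r = √(18.0625) = 4.25.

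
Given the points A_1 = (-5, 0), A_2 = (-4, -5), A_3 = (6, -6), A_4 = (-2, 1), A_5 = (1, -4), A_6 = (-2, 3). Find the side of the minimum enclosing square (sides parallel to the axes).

The bounding box has width 11 and height 9.
An axis-aligned square enclosing the set must have side ≥ max(width, height).
So the minimum side is max(11, 9) = 11.

11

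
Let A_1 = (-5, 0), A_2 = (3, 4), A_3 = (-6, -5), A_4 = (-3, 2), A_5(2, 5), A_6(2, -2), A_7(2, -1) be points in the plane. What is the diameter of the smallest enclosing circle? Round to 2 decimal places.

12.81

A smallest enclosing disk is always determined by at most three of the input points on its boundary.
The farthest pair is A_3–A_5 with squared distance 164. The circle on this segment as diameter has centre (-2, 0) and r² = 164/4 = 41.
Check A_1: distance² to centre = 9 ≤ 41, so it lies inside.
All remaining points lie in this disk, and no smaller disk contains both endpoints, so this is the minimum enclosing circle.
Diameter = 2r = 2√41 ≈ 12.81.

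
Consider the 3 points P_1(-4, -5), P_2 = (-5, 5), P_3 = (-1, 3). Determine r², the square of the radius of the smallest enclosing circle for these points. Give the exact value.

Side lengths²: P_1P_2² = 101, P_1P_3² = 73, P_2P_3² = 20.
Since P_1P_2² = 101 ≥ 73 + 20 = 93, the angle opposite P_1P_2 is not acute, so the smallest enclosing circle has P_1P_2 as diameter.
Centre = midpoint of P_1P_2 = (-4.5, 0), r² = 101/4 = 25.25.

25.25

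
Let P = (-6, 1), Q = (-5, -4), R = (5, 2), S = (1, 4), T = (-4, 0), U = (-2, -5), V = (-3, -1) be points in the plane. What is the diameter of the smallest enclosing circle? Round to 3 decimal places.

11.729

By Welzl's lemma the MEC is supported by two points (diametrically opposite) or three points (on a circumcircle).
The minimum enclosing circle is determined by three boundary points: P, Q, R.
Their circumcentre is (-9/28, -13/28) with r² = 13481/392.
The farthest remaining point U is at distance² 9169/392 ≤ 13481/392.
Diameter = 2r = 2√(13481/392) ≈ 11.729.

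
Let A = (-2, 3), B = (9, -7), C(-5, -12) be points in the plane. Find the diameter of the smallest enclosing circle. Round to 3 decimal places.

17.337

Side lengths²: AB² = 221, AC² = 234, BC² = 221.
Since AC² = 234 < 221 + 221 = 442, the triangle is acute, so the smallest enclosing circle is the circumcircle.
Circumcentre = (0.5, -5.3), r² = 75.14.
Diameter = 2r = 2√(75.14) ≈ 17.337.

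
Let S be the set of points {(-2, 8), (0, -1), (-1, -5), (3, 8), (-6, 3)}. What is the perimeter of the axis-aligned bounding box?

44

Width = max x − min x = 3 − (-6) = 9.
Height = max y − min y = 8 − (-5) = 13.
Perimeter = 2(9 + 13) = 44.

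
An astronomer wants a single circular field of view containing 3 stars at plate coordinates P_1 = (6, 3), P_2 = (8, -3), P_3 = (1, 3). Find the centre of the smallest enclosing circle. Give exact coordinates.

(4.5, 0)

Side lengths²: P_1P_2² = 40, P_1P_3² = 25, P_2P_3² = 85.
Since P_2P_3² = 85 ≥ 40 + 25 = 65, the angle opposite P_2P_3 is not acute, so the smallest enclosing circle has P_2P_3 as diameter.
Centre = midpoint of P_2P_3 = (4.5, 0), r² = 85/4 = 21.25.
Centre = (4.5, 0).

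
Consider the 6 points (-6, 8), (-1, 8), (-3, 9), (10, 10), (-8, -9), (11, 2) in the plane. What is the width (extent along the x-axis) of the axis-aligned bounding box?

max x = 11, min x = -8, so width = 19.

19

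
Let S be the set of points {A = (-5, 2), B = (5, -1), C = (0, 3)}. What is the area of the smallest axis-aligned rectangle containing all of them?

x ranges over [-5, 5], width 10.
y ranges over [-1, 3], height 4.
Area = 10 × 4 = 40.

40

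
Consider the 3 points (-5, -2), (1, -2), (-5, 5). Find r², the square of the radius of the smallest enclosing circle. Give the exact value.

21.25

Call the three points A, B, C in the order given.
Side lengths²: AB² = 36, AC² = 49, BC² = 85.
Since BC² = 85 ≥ 49 + 36 = 85, the angle opposite BC is not acute, so the smallest enclosing circle has BC as diameter.
Centre = midpoint of BC = (-2, 1.5), r² = 85/4 = 21.25.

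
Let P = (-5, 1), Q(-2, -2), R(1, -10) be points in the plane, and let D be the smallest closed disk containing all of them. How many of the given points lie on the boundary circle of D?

2

Side lengths²: PQ² = 18, PR² = 157, QR² = 73.
Since PR² = 157 ≥ 73 + 18 = 91, the angle opposite PR is not acute, so the smallest enclosing circle has PR as diameter.
Centre = midpoint of PR = (-2, -4.5), r² = 157/4 = 39.25.
The points at distance exactly r from the centre are P, R — 2 points.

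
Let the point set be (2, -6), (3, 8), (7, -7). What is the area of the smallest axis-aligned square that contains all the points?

225

The bounding box has width 5 and height 15.
An axis-aligned square enclosing the set must have side ≥ max(width, height).
So the minimum side is max(5, 15) = 15.
Area = 15² = 225.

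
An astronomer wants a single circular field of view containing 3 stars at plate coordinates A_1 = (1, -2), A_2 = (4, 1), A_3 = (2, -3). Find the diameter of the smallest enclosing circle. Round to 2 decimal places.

Side lengths²: A_1A_2² = 18, A_1A_3² = 2, A_2A_3² = 20.
Since A_2A_3² = 20 ≥ 18 + 2 = 20, the angle opposite A_2A_3 is not acute, so the smallest enclosing circle has A_2A_3 as diameter.
Centre = midpoint of A_2A_3 = (3, -1), r² = 20/4 = 5.
Diameter = 2r = 2√5 ≈ 4.47.

4.47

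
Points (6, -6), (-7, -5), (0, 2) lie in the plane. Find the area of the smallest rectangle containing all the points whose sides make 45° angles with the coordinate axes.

In coordinates u = x + y, v = x − y the rectangle is axis-aligned; the map (x,y)→(u,v) scales areas by 2.
u-values: 0, -12, 2; range = 2 − (-12) = 14.
v-values: 12, -2, -2; range = 12 − (-2) = 14.
Area = (14 × 14) / 2 = 98.

98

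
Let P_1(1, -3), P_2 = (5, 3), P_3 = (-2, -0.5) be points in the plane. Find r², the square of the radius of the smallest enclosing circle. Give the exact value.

Side lengths²: P_1P_2² = 52, P_1P_3² = 15.25, P_2P_3² = 61.25.
Since P_2P_3² = 61.25 < 52 + 15.25 = 67.25, the triangle is acute, so the smallest enclosing circle is the circumcircle.
Circumcentre = (1.6875, 0.875), r² = 15.48828125.

15.48828125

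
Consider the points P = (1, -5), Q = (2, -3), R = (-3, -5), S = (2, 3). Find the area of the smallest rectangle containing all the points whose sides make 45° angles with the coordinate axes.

45.5

In coordinates u = x + y, v = x − y the rectangle is axis-aligned; the map (x,y)→(u,v) scales areas by 2.
u-values: -4, -1, -8, 5; range = 5 − (-8) = 13.
v-values: 6, 5, 2, -1; range = 6 − (-1) = 7.
Area = (13 × 7) / 2 = 45.5.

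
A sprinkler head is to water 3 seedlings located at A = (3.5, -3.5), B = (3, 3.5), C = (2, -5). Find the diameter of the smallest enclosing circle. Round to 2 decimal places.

8.56

Side lengths²: AB² = 49.25, AC² = 4.5, BC² = 73.25.
Since BC² = 73.25 ≥ 49.25 + 4.5 = 53.75, the angle opposite BC is not acute, so the smallest enclosing circle has BC as diameter.
Centre = midpoint of BC = (2.5, -0.75), r² = 73.25/4 = 18.3125.
Diameter = 2r = 2√(18.3125) ≈ 8.56.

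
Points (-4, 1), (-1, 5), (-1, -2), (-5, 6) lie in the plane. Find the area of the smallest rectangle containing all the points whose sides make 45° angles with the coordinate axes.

42

In coordinates u = x + y, v = x − y the rectangle is axis-aligned; the map (x,y)→(u,v) scales areas by 2.
u-values: -3, 4, -3, 1; range = 4 − (-3) = 7.
v-values: -5, -6, 1, -11; range = 1 − (-11) = 12.
Area = (7 × 12) / 2 = 42.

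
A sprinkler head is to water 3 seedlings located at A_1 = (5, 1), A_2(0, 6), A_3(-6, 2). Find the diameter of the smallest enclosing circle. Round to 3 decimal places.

Side lengths²: A_1A_2² = 50, A_1A_3² = 122, A_2A_3² = 52.
Since A_1A_3² = 122 ≥ 52 + 50 = 102, the angle opposite A_1A_3 is not acute, so the smallest enclosing circle has A_1A_3 as diameter.
Centre = midpoint of A_1A_3 = (-0.5, 1.5), r² = 122/4 = 30.5.
Diameter = 2r = 2√(30.5) ≈ 11.045.

11.045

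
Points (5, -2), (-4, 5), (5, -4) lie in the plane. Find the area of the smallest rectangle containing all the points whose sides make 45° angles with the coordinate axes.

18

In coordinates u = x + y, v = x − y the rectangle is axis-aligned; the map (x,y)→(u,v) scales areas by 2.
u-values: 3, 1, 1; range = 3 − 1 = 2.
v-values: 7, -9, 9; range = 9 − (-9) = 18.
Area = (2 × 18) / 2 = 18.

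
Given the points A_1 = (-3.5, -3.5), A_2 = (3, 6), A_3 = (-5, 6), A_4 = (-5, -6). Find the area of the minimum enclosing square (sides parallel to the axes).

144

The bounding box has width 8 and height 12.
An axis-aligned square enclosing the set must have side ≥ max(width, height).
So the minimum side is max(8, 12) = 12.
Area = 12² = 144.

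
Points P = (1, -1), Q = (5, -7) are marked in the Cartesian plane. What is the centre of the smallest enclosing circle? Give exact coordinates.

(3, -4)

The smallest circle enclosing two points has them as diameter endpoints.
Centre = midpoint = (3, -4); r² = |PQ|²/4 = 52/4 = 13.
Centre = (3, -4).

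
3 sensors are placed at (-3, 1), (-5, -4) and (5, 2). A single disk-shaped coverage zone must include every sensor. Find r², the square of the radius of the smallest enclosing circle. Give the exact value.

Call the three points A, B, C in the order given.
Side lengths²: AB² = 29, AC² = 65, BC² = 136.
Since BC² = 136 ≥ 65 + 29 = 94, the angle opposite BC is not acute, so the smallest enclosing circle has BC as diameter.
Centre = midpoint of BC = (0, -1), r² = 136/4 = 34.

34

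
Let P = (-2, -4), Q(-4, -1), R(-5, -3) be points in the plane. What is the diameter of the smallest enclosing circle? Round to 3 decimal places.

3.642

Side lengths²: PQ² = 13, PR² = 10, QR² = 5.
Since PQ² = 13 < 10 + 5 = 15, the triangle is acute, so the smallest enclosing circle is the circumcircle.
Circumcentre = (-45/14, -37/14), r² = 325/98.
Diameter = 2r = 2√(325/98) ≈ 3.642.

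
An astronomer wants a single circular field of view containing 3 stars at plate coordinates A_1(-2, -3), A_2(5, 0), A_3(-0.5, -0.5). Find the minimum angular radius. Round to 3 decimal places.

3.808

Side lengths²: A_1A_2² = 58, A_1A_3² = 8.5, A_2A_3² = 30.5.
Since A_1A_2² = 58 ≥ 30.5 + 8.5 = 39, the angle opposite A_1A_2 is not acute, so the smallest enclosing circle has A_1A_2 as diameter.
Centre = midpoint of A_1A_2 = (1.5, -1.5), r² = 58/4 = 14.5.
r = √(14.5) ≈ 3.808.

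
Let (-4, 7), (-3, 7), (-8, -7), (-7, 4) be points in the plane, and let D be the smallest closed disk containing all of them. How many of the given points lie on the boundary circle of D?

2

The farthest pair is (-3, 7)–(-8, -7) with squared distance 221. The circle on this segment as diameter has centre (-5.5, 0) and r² = 221/4 = 55.25.
Check (-4, 7): distance² to centre = 51.25 ≤ 55.25, so it lies inside.
All remaining points lie in this disk, and no smaller disk contains both endpoints, so this is the minimum enclosing circle.
The points at distance exactly r from the centre are (-3, 7), (-8, -7) — 2 points.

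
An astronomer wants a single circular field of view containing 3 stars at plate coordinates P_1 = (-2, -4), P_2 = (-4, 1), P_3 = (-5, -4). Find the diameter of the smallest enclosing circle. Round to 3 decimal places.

Side lengths²: P_1P_2² = 29, P_1P_3² = 9, P_2P_3² = 26.
Since P_1P_2² = 29 < 26 + 9 = 35, the triangle is acute, so the smallest enclosing circle is the circumcircle.
Circumcentre = (-3.5, -1.7), r² = 7.54.
Diameter = 2r = 2√(7.54) ≈ 5.492.

5.492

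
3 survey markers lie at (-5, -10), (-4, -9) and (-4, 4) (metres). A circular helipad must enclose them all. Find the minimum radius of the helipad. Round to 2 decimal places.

Call the three points A, B, C in the order given.
Side lengths²: AB² = 2, AC² = 197, BC² = 169.
Since AC² = 197 ≥ 169 + 2 = 171, the angle opposite AC is not acute, so the smallest enclosing circle has AC as diameter.
Centre = midpoint of AC = (-4.5, -3), r² = 197/4 = 49.25.
r = √(49.25) ≈ 7.02.

7.02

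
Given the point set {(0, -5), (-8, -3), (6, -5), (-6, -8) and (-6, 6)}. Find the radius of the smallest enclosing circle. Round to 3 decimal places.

8.390

The minimum enclosing circle is determined by three boundary points: (6, -5), (-6, -8), (-6, 6).
Their circumcentre is (-1.375, -1) with r² = 70.390625.
The farthest remaining point (-8, -3) is at distance² 47.890625 ≤ 70.390625.
r = √(70.390625) ≈ 8.390.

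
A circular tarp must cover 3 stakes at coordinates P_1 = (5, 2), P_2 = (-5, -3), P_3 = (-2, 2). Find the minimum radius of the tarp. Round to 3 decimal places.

Side lengths²: P_1P_2² = 125, P_1P_3² = 49, P_2P_3² = 34.
Since P_1P_2² = 125 ≥ 49 + 34 = 83, the angle opposite P_1P_2 is not acute, so the smallest enclosing circle has P_1P_2 as diameter.
Centre = midpoint of P_1P_2 = (0, -0.5), r² = 125/4 = 31.25.
r = √(31.25) ≈ 5.590.

5.590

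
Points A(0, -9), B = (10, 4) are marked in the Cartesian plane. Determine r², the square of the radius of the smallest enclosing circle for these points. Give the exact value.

67.25

The smallest circle enclosing two points has them as diameter endpoints.
Centre = midpoint = (5, -2.5); r² = |AB|²/4 = 269/4 = 67.25.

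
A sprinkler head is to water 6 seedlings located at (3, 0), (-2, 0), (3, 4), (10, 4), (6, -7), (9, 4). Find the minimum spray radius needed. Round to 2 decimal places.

6.78

A smallest enclosing disk is always determined by at most three of the input points on its boundary.
The minimum enclosing circle is determined by three boundary points: (-2, 0), (10, 4), (6, -7).
Their circumcentre is (277/58, -19/58) with r² = 77405/1682.
The farthest remaining point (9, 4) is at distance² 61513/1682 ≤ 77405/1682.
r = √(77405/1682) ≈ 6.78.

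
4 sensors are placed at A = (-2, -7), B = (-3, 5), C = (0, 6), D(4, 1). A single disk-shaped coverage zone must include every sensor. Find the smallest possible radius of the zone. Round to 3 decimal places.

6.576

By Welzl's lemma the MEC is supported by two points (diametrically opposite) or three points (on a circumcircle).
The farthest pair is A–C with squared distance 173. The circle on this segment as diameter has centre (-1, -0.5) and r² = 173/4 = 43.25.
Check B: distance² to centre = 34.25 ≤ 43.25, so it lies inside.
All remaining points lie in this disk, and no smaller disk contains both endpoints, so this is the minimum enclosing circle.
r = √(43.25) ≈ 6.576.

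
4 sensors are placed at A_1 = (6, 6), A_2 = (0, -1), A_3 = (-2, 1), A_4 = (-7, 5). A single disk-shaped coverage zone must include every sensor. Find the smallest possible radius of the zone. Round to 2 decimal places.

6.52

By Welzl's lemma the MEC is supported by two points (diametrically opposite) or three points (on a circumcircle).
The farthest pair is A_1–A_4 with squared distance 170. The circle on this segment as diameter has centre (-0.5, 5.5) and r² = 170/4 = 42.5.
Check A_2: distance² to centre = 42.5 ≤ 42.5, so it lies inside.
All remaining points lie in this disk, and no smaller disk contains both endpoints, so this is the minimum enclosing circle.
r = √(42.5) ≈ 6.52.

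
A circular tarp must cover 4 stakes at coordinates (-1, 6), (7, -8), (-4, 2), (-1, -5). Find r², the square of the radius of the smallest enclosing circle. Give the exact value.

65

By Welzl's lemma the MEC is supported by two points (diametrically opposite) or three points (on a circumcircle).
The farthest pair is (-1, 6)–(7, -8) with squared distance 260. The circle on this segment as diameter has centre (3, -1) and r² = 260/4 = 65.
Check (-4, 2): distance² to centre = 58 ≤ 65, so it lies inside.
All remaining points lie in this disk, and no smaller disk contains both endpoints, so this is the minimum enclosing circle.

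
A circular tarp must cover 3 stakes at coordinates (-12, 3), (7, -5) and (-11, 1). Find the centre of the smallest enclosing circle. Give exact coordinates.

Call the three points A, B, C in the order given.
Side lengths²: AB² = 425, AC² = 5, BC² = 360.
Since AB² = 425 ≥ 360 + 5 = 365, the angle opposite AB is not acute, so the smallest enclosing circle has AB as diameter.
Centre = midpoint of AB = (-2.5, -1), r² = 425/4 = 106.25.
Centre = (-2.5, -1).

(-2.5, -1)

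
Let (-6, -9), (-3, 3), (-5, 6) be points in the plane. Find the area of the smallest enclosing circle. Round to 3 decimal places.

Call the three points A, B, C in the order given.
Side lengths²: AB² = 153, AC² = 226, BC² = 13.
Since AC² = 226 ≥ 153 + 13 = 166, the angle opposite AC is not acute, so the smallest enclosing circle has AC as diameter.
Centre = midpoint of AC = (-5.5, -1.5), r² = 226/4 = 56.5.
Area = π·r² = π·56.5 ≈ 177.500.

177.500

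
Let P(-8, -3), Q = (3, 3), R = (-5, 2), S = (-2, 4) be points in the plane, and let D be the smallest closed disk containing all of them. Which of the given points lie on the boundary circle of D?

The farthest pair is P–Q with squared distance 157. The circle on this segment as diameter has centre (-2.5, 0) and r² = 157/4 = 39.25.
Check R: distance² to centre = 10.25 ≤ 39.25, so it lies inside.
All remaining points lie in this disk, and no smaller disk contains both endpoints, so this is the minimum enclosing circle.
The points at distance exactly r from the centre are P, Q — 2 points.

P, Q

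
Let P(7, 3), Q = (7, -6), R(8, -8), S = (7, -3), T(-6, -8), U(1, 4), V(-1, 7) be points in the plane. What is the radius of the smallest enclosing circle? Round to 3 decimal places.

A smallest enclosing disk is always determined by at most three of the input points on its boundary.
The minimum enclosing circle is determined by three boundary points: R, T, V.
Their circumcentre is (1, -2) with r² = 85.
The farthest remaining point P is at distance² 61 ≤ 85.
r = √85 ≈ 9.220.

9.220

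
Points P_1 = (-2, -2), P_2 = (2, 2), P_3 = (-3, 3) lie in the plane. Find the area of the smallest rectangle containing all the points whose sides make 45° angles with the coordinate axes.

In coordinates u = x + y, v = x − y the rectangle is axis-aligned; the map (x,y)→(u,v) scales areas by 2.
u-values: -4, 4, 0; range = 4 − (-4) = 8.
v-values: 0, 0, -6; range = 0 − (-6) = 6.
Area = (8 × 6) / 2 = 24.

24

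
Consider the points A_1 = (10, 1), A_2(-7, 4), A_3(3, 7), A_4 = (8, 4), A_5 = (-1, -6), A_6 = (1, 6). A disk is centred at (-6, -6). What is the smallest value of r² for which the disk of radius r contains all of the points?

The required radius is the distance from (-6, -6) to the farthest point.
Squared distances: 305, 101, 250, 296, 25, 193.
Maximum is 305, attained at A_1.

305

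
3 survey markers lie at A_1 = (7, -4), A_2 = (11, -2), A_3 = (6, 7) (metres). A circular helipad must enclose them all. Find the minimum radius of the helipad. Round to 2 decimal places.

5.53

Side lengths²: A_1A_2² = 20, A_1A_3² = 122, A_2A_3² = 106.
Since A_1A_3² = 122 < 106 + 20 = 126, the triangle is acute, so the smallest enclosing circle is the circumcircle.
Circumcentre = (155/23, 35/23), r² = 16165/529.
r = √(16165/529) ≈ 5.53.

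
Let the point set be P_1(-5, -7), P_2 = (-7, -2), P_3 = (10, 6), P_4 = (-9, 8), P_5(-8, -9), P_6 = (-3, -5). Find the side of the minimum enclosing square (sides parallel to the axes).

19

The bounding box has width 19 and height 17.
An axis-aligned square enclosing the set must have side ≥ max(width, height).
So the minimum side is max(19, 17) = 19.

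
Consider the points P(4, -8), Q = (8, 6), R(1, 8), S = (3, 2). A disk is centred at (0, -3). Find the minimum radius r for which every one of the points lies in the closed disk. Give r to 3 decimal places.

12.042

The required radius is the distance from (0, -3) to the farthest point.
Squared distances: 41, 145, 122, 34.
Maximum is 145, attained at Q.
r = √145 ≈ 12.042.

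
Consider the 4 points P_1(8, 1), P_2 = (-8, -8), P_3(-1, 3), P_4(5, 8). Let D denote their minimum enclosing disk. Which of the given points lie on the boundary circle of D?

P_2, P_4

A smallest enclosing disk is always determined by at most three of the input points on its boundary.
The farthest pair is P_2–P_4 with squared distance 425. The circle on this segment as diameter has centre (-1.5, 0) and r² = 425/4 = 106.25.
Check P_1: distance² to centre = 91.25 ≤ 106.25, so it lies inside.
All remaining points lie in this disk, and no smaller disk contains both endpoints, so this is the minimum enclosing circle.
The points at distance exactly r from the centre are P_2, P_4 — 2 points.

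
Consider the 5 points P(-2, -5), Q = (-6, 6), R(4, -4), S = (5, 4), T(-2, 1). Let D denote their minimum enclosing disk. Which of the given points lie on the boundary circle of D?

The minimum enclosing circle of a finite set is fixed by two of the points (as a diameter) or three (as a circumcircle).
The farthest pair is Q–R with squared distance 200. The circle on this segment as diameter has centre (-1, 1) and r² = 200/4 = 50.
Check P: distance² to centre = 37 ≤ 50, so it lies inside.
All remaining points lie in this disk, and no smaller disk contains both endpoints, so this is the minimum enclosing circle.
The points at distance exactly r from the centre are Q, R — 2 points.

Q, R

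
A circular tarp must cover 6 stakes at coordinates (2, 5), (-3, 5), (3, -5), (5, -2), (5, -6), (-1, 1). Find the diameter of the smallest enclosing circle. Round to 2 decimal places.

A smallest enclosing disk is always determined by at most three of the input points on its boundary.
The farthest pair is (-3, 5)–(5, -6) with squared distance 185. The circle on this segment as diameter has centre (1, -0.5) and r² = 185/4 = 46.25.
Check (2, 5): distance² to centre = 31.25 ≤ 46.25, so it lies inside.
All remaining points lie in this disk, and no smaller disk contains both endpoints, so this is the minimum enclosing circle.
Diameter = 2r = 2√(46.25) ≈ 13.60.

13.60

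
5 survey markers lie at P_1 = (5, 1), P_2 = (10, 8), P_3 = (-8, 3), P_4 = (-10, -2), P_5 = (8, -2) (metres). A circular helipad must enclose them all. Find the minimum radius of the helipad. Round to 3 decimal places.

11.180

The minimum enclosing circle of a finite set is fixed by two of the points (as a diameter) or three (as a circumcircle).
The farthest pair is P_2–P_4 with squared distance 500. The circle on this segment as diameter has centre (0, 3) and r² = 500/4 = 125.
Check P_1: distance² to centre = 29 ≤ 125, so it lies inside.
All remaining points lie in this disk, and no smaller disk contains both endpoints, so this is the minimum enclosing circle.
r = √125 ≈ 11.180.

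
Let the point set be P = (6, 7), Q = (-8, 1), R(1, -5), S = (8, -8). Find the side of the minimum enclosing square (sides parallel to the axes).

The bounding box has width 16 and height 15.
An axis-aligned square enclosing the set must have side ≥ max(width, height).
So the minimum side is max(16, 15) = 16.

16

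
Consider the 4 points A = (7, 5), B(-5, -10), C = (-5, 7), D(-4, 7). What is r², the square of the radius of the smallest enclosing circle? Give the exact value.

94.8125

A smallest enclosing disk is always determined by at most three of the input points on its boundary.
The minimum enclosing circle is determined by three boundary points: A, B, C.
Their circumcentre is (-0.25, -1.5) with r² = 94.8125.
The farthest remaining point D is at distance² 86.3125 ≤ 94.8125.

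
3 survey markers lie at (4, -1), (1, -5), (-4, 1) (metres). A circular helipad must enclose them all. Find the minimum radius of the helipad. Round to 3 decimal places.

4.237

Call the three points A, B, C in the order given.
Side lengths²: AB² = 25, AC² = 68, BC² = 61.
Since AC² = 68 < 61 + 25 = 86, the triangle is acute, so the smallest enclosing circle is the circumcircle.
Circumcentre = (-9/38, -18/19), r² = 25925/1444.
r = √(25925/1444) ≈ 4.237.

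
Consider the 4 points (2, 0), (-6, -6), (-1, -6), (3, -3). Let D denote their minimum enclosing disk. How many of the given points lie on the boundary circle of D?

3

A smallest enclosing disk is always determined by at most three of the input points on its boundary.
The farthest pair is (2, 0)–(-6, -6) with squared distance 100. The circle on this segment as diameter has centre (-2, -3) and r² = 100/4 = 25.
Check (-1, -6): distance² to centre = 10 ≤ 25, so it lies inside.
All remaining points lie in this disk, and no smaller disk contains both endpoints, so this is the minimum enclosing circle.
The points at distance exactly r from the centre are (2, 0), (-6, -6), (3, -3) — 3 points.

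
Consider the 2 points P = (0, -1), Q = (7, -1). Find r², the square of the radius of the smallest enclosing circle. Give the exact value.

The smallest circle enclosing two points has them as diameter endpoints.
Centre = midpoint = (3.5, -1); r² = |PQ|²/4 = 49/4 = 12.25.

12.25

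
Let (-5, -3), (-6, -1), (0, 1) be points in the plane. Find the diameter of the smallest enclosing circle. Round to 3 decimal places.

6.468

Call the three points A, B, C in the order given.
Side lengths²: AB² = 5, AC² = 41, BC² = 40.
Since AC² = 41 < 40 + 5 = 45, the triangle is acute, so the smallest enclosing circle is the circumcircle.
Circumcentre = (-39/14, -9/14), r² = 1025/98.
Diameter = 2r = 2√(1025/98) ≈ 6.468.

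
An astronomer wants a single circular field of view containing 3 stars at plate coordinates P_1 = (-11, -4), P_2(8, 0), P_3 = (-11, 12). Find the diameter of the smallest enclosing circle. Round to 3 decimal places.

22.965

Side lengths²: P_1P_2² = 377, P_1P_3² = 256, P_2P_3² = 505.
Since P_2P_3² = 505 < 377 + 256 = 633, the triangle is acute, so the smallest enclosing circle is the circumcircle.
Circumcentre = (-105/38, 4), r² = 190385/1444.
Diameter = 2r = 2√(190385/1444) ≈ 22.965.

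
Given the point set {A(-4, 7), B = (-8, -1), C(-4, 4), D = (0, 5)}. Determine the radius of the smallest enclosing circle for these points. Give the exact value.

5

The farthest pair is B–D with squared distance 100. The circle on this segment as diameter has centre (-4, 2) and r² = 100/4 = 25.
Check A: distance² to centre = 25 ≤ 25, so it lies inside.
All remaining points lie in this disk, and no smaller disk contains both endpoints, so this is the minimum enclosing circle.
r = √25 = 5.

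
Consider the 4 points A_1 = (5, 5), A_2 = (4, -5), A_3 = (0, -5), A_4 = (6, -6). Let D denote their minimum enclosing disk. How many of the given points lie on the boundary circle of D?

The minimum enclosing circle of a finite set is fixed by two of the points (as a diameter) or three (as a circumcircle).
The minimum enclosing circle is determined by three boundary points: A_1, A_3, A_4.
Their circumcentre is (99/26, -17/26) with r² = 11285/338.
The farthest remaining point A_2 is at distance² 6397/338 ≤ 11285/338.
The points at distance exactly r from the centre are A_1, A_3, A_4 — 3 points.

3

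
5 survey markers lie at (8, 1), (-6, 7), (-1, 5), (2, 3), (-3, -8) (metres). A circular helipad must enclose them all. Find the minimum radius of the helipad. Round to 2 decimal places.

8.62

A smallest enclosing disk is always determined by at most three of the input points on its boundary.
The minimum enclosing circle is determined by three boundary points: (8, 1), (-6, 7), (-3, -8).
Their circumcentre is (-0.59375, 0.28125) with r² = 74.369140625.
The farthest remaining point (-1, 5) is at distance² 22.431640625 ≤ 74.369140625.
r = √(74.369140625) ≈ 8.62.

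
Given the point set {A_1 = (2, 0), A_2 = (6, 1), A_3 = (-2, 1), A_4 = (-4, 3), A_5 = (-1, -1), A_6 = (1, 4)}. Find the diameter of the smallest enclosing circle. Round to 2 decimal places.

10.20

By Welzl's lemma the MEC is supported by two points (diametrically opposite) or three points (on a circumcircle).
The farthest pair is A_2–A_4 with squared distance 104. The circle on this segment as diameter has centre (1, 2) and r² = 104/4 = 26.
Check A_1: distance² to centre = 5 ≤ 26, so it lies inside.
All remaining points lie in this disk, and no smaller disk contains both endpoints, so this is the minimum enclosing circle.
Diameter = 2r = 2√26 ≈ 10.20.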